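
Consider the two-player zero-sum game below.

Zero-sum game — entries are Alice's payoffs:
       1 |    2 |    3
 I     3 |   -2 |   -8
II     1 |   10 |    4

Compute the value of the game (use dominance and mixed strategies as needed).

Column 2 is strictly dominated by 3 for Bob (it gives Alice more in every row).
The remaining 2×2 game on (I, II) × (1, 3) has no saddle point. Let Alice play I with probability p; indifference gives 3p + (1−p) = −8p + 4(1−p), so p = 3/14.
Similarly Bob's optimal q on 1 is 6/7, and the value is 3·(6/7) + (-8)·(1/7) = 10/7.

10/7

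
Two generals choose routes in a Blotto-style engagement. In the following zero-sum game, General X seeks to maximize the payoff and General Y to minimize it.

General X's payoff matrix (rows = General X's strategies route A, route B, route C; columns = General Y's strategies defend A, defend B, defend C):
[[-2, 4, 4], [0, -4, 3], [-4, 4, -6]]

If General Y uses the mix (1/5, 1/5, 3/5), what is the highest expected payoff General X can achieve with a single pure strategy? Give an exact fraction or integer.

route A: (-2)·(1/5) + (4)·(1/5) + (4)·(3/5) = 14/5.
route B: (0)·(1/5) + (-4)·(1/5) + (3)·(3/5) = 1.
route C: (-4)·(1/5) + (4)·(1/5) + (-6)·(3/5) = -18/5.
The best pure response is route A with expected payoff 14/5.

14/5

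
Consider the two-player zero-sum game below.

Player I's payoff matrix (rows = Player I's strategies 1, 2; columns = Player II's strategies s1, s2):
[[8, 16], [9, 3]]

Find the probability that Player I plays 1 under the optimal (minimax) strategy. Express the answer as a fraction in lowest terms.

Row minima are 8 and 3, so Player I's maximin is 8; column maxima are 9 and 16, so Player II's minimax is 9. These differ, so the equilibrium is in mixed strategies.
Let Player I play 1 with probability p. Player II is indifferent when 8p + 9(1−p) = 16p + 3(1−p), giving p = 3/7.

3/7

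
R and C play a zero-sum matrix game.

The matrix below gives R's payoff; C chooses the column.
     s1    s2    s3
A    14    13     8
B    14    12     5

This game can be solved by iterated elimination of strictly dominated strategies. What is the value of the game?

8

Column s2 is strictly dominated by s3 for C (8<13, 5<12); eliminate s2.
Column s1 is strictly dominated by s3 for C (8<14, 5<14); eliminate s1.
Row B is strictly dominated by row A (8>5); eliminate B.
Only (A, s3) remains, with payoff 8.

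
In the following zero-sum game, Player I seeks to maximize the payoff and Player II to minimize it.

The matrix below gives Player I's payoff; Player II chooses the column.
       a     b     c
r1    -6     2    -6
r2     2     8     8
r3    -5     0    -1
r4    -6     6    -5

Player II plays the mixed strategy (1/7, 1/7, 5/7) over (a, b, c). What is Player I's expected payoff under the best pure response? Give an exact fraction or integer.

50/7

r1: (-6)·(1/7) + (2)·(1/7) + (-6)·(5/7) = -34/7.
r2: (2)·(1/7) + (8)·(1/7) + (8)·(5/7) = 50/7.
r3: (-5)·(1/7) + (0)·(1/7) + (-1)·(5/7) = -10/7.
r4: (-6)·(1/7) + (6)·(1/7) + (-5)·(5/7) = -25/7.
The best pure response is r2 with expected payoff 50/7.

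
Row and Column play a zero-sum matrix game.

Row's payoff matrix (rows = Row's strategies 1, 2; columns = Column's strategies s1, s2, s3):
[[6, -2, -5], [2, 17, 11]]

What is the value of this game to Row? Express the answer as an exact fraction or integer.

19/5

Column s2 is strictly dominated by s3 for Column (it gives Row more in every row).
The remaining 2×2 game on (1, 2) × (s1, s3) has no saddle point. Let Row play 1 with probability p; indifference gives 6p + 2(1−p) = −5p + 11(1−p), so p = 9/20.
Similarly Column's optimal q on s1 is 4/5, and the value is 6·(4/5) + (-5)·(1/5) = 19/5.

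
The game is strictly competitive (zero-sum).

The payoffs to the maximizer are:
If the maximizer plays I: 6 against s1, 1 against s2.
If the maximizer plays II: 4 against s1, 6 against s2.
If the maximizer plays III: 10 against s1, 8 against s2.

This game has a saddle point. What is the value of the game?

8

Row minima: 1, 4, 8 → the maximizer's maximin is 8.
Column maxima: 10, 8 → the minimizer's minimax is 8.
They coincide at (III, s2), so the value is 8.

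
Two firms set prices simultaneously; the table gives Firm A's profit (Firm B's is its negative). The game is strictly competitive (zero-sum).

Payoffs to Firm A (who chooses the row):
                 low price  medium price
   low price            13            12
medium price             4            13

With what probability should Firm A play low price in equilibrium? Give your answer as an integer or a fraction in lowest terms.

Row minima are 12 and 4, so Firm A's maximin is 12; column maxima are 13 and 13, so Firm B's minimax is 13. These differ, so the equilibrium is in mixed strategies.
Let Firm A play low price with probability p. Firm B is indifferent when 13p + 4(1−p) = 12p + 13(1−p), giving p = 9/10.

9/10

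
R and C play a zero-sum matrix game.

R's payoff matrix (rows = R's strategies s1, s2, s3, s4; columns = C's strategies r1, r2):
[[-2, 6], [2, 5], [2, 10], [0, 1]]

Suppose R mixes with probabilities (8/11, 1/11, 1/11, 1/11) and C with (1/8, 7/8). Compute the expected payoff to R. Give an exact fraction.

Against (1/8, 7/8), each row's expected payoff is s1: 5; s2: 37/8; s3: 9; s4: 7/8.
Taking the (8/11, 1/11, 1/11, 1/11)-weighted average: (8/11)·(5) + (1/11)·(37/8) + (1/11)·(9) + (1/11)·(7/8) = 109/22.

109/22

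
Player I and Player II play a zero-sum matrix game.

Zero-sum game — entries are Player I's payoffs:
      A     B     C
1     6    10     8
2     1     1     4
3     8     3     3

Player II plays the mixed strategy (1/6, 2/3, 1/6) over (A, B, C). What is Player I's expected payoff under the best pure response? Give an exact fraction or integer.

1: (6)·(1/6) + (10)·(2/3) + (8)·(1/6) = 9.
2: (1)·(1/6) + (1)·(2/3) + (4)·(1/6) = 3/2.
3: (8)·(1/6) + (3)·(2/3) + (3)·(1/6) = 23/6.
The best pure response is 1 with expected payoff 9.

9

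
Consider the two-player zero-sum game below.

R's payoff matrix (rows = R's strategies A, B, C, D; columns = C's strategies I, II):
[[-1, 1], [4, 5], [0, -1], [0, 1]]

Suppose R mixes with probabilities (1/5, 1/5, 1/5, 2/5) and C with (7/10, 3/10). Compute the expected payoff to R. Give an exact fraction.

Against (7/10, 3/10), each row's expected payoff is A: -2/5; B: 43/10; C: -3/10; D: 3/10.
Taking the (1/5, 1/5, 1/5, 2/5)-weighted average: (1/5)·(-2/5) + (1/5)·(43/10) + (1/5)·(-3/10) + (2/5)·(3/10) = 21/25.

21/25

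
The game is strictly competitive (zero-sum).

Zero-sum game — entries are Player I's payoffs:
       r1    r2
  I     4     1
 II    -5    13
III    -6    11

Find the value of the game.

Row III is strictly dominated by row II, so Player I never plays it.
The remaining 2×2 game on (I, II) × (r1, r2) has no saddle point. Let Player I play I with probability p; indifference gives 4p − 5(1−p) = p + 13(1−p), so p = 6/7.
Similarly Player II's optimal q on r1 is 4/7, and the value is 4·(4/7) + (1)·(3/7) = 19/7.

19/7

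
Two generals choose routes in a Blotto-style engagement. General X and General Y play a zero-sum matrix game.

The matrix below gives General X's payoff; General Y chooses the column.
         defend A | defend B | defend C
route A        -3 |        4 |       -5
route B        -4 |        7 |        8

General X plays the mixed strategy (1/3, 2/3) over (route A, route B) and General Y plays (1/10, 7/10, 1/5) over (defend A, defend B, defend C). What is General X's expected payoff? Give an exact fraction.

Against (1/10, 7/10, 1/5), each row's expected payoff is route A: 3/2; route B: 61/10.
Taking the (1/3, 2/3)-weighted average: (1/3)·(3/2) + (2/3)·(61/10) = 137/30.

137/30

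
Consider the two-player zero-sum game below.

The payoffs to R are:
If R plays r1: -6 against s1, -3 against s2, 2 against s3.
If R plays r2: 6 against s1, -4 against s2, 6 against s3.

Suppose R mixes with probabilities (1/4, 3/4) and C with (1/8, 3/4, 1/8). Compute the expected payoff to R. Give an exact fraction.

Against (1/8, 3/4, 1/8), each row's expected payoff is r1: -11/4; r2: -3/2.
Taking the (1/4, 3/4)-weighted average: (1/4)·(-11/4) + (3/4)·(-3/2) = -29/16.

-29/16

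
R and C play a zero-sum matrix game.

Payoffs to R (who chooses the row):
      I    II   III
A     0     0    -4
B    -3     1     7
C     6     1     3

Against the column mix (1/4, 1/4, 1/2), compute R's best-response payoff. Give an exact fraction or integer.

13/4

A: (0)·(1/4) + (0)·(1/4) + (-4)·(1/2) = -2.
B: (-3)·(1/4) + (1)·(1/4) + (7)·(1/2) = 3.
C: (6)·(1/4) + (1)·(1/4) + (3)·(1/2) = 13/4.
The best pure response is C with expected payoff 13/4.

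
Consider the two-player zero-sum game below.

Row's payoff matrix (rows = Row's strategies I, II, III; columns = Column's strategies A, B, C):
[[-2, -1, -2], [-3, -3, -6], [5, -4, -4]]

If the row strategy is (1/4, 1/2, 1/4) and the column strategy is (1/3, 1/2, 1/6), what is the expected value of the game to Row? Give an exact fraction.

Against (1/3, 1/2, 1/6), each row's expected payoff is I: -3/2; II: -7/2; III: -1.
Taking the (1/4, 1/2, 1/4)-weighted average: (1/4)·(-3/2) + (1/2)·(-7/2) + (1/4)·(-1) = -19/8.

-19/8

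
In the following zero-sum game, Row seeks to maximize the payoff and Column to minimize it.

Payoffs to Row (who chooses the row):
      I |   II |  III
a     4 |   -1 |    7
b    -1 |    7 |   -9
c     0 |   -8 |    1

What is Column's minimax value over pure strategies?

The worst case (largest entry) in each column is I: 4, II: 7, III: 7.
The best (smallest) of these is 4.

4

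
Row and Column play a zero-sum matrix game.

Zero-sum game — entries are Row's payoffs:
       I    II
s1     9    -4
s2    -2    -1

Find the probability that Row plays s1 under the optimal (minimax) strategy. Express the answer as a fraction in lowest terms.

Row minima are -4 and -2, so Row's maximin is -2; column maxima are 9 and -1, so Column's minimax is -1. These differ, so the equilibrium is in mixed strategies.
Let Row play s1 with probability p. Column is indifferent when 9p − 2(1−p) = −4p − (1−p), giving p = 1/14.

1/14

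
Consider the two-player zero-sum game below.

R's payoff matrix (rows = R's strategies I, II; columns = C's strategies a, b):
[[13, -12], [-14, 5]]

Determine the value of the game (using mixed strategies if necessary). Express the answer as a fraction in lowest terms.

-103/44

Row minima are -12 and -14, so R's maximin is -12; column maxima are 13 and 5, so C's minimax is 5. These differ, so the equilibrium is in mixed strategies.
Let R play I with probability p. C is indifferent when 13p − 14(1−p) = −12p + 5(1−p), giving p = 19/44.
Let C play a with probability q. R is indifferent when 13q − 12(1−q) = −14q + 5(1−q), giving q = 17/44.
The value is 13·(17/44) + (-12)·(27/44) = -103/44.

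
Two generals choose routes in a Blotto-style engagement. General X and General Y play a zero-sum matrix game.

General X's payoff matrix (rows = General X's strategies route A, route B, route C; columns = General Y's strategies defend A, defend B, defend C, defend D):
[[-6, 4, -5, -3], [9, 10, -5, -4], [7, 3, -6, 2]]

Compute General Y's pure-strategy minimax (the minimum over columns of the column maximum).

The worst case (largest entry) in each column is defend A: 9, defend B: 10, defend C: -5, defend D: 2.
The best (smallest) of these is -5.

-5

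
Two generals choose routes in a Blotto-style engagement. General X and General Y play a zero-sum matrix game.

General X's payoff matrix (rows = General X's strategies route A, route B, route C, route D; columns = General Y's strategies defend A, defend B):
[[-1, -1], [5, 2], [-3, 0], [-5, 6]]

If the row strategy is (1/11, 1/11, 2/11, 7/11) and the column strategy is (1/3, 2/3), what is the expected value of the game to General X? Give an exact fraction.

49/33

Against (1/3, 2/3), each row's expected payoff is route A: -1; route B: 3; route C: -1; route D: 7/3.
Taking the (1/11, 1/11, 2/11, 7/11)-weighted average: (1/11)·(-1) + (1/11)·(3) + (2/11)·(-1) + (7/11)·(7/3) = 49/33.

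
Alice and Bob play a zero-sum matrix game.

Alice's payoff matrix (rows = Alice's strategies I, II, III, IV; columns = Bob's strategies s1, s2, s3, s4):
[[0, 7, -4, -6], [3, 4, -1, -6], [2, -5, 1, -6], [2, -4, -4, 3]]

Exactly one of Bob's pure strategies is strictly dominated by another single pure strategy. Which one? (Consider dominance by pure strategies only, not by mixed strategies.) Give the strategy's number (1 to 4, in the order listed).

1

Bob prefers columns that give Alice less. Compare s1 with s3: -4 < 0, -1 < 3, 1 < 2, -4 < 2.
So s3 strictly dominates s1 for Bob; s1 is strictly dominated.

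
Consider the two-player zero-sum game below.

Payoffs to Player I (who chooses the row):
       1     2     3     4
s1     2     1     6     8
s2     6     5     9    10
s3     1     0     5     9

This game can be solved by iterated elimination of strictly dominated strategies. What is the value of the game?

Row s3 is strictly dominated by row s2 (6>1, 5>0, 9>5, 10>9); eliminate s3.
Row s1 is strictly dominated by row s2 (6>2, 5>1, 9>6, 10>8); eliminate s1.
Column 1 is strictly dominated by 2 for Player II (5<6); eliminate 1.
Column 4 is strictly dominated by 2 for Player II (5<10); eliminate 4.
Column 3 is strictly dominated by 2 for Player II (5<9); eliminate 3.
Only (s2, 2) remains, with payoff 5.

5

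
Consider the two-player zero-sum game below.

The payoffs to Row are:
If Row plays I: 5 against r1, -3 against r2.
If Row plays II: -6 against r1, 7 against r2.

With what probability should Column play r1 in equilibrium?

Row minima are -3 and -6, so Row's maximin is -3; column maxima are 5 and 7, so Column's minimax is 5. These differ, so the equilibrium is in mixed strategies.
Let Column play r1 with probability q. Row is indifferent when 5q − 3(1−q) = −6q + 7(1−q), giving q = 10/21.

10/21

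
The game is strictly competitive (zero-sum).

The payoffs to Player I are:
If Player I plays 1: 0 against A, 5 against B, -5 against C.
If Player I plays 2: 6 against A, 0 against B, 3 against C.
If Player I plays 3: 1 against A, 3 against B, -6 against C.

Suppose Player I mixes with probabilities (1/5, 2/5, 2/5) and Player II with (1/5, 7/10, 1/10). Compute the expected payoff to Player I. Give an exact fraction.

47/25

Against (1/5, 7/10, 1/10), each row's expected payoff is 1: 3; 2: 3/2; 3: 17/10.
Taking the (1/5, 2/5, 2/5)-weighted average: (1/5)·(3) + (2/5)·(3/2) + (2/5)·(17/10) = 47/25.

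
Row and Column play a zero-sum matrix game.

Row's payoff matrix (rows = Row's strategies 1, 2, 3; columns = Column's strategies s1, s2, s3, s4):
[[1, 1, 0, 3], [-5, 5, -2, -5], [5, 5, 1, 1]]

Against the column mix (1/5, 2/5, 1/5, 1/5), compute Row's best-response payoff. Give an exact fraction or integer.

17/5

1: (1)·(1/5) + (1)·(2/5) + (0)·(1/5) + (3)·(1/5) = 6/5.
2: (-5)·(1/5) + (5)·(2/5) + (-2)·(1/5) + (-5)·(1/5) = -2/5.
3: (5)·(1/5) + (5)·(2/5) + (1)·(1/5) + (1)·(1/5) = 17/5.
The best pure response is 3 with expected payoff 17/5.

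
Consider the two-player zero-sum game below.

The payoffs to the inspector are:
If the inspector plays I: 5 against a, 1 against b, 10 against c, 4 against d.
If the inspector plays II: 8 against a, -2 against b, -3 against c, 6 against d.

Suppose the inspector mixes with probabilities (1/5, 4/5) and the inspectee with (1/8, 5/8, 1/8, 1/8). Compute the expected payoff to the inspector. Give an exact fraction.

Against (1/8, 5/8, 1/8, 1/8), each row's expected payoff is I: 3; II: 1/8.
Taking the (1/5, 4/5)-weighted average: (1/5)·(3) + (4/5)·(1/8) = 7/10.

7/10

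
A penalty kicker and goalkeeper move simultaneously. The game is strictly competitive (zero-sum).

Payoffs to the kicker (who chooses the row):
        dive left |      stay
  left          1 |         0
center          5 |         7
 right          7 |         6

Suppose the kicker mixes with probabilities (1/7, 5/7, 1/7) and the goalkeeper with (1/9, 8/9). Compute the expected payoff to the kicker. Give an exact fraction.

361/63

Against (1/9, 8/9), each row's expected payoff is left: 1/9; center: 61/9; right: 55/9.
Taking the (1/7, 5/7, 1/7)-weighted average: (1/7)·(1/9) + (5/7)·(61/9) + (1/7)·(55/9) = 361/63.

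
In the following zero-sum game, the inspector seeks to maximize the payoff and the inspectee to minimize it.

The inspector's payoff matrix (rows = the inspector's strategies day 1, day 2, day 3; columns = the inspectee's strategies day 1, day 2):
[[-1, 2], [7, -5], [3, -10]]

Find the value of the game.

Row day 3 is strictly dominated by row day 2, so the inspector never plays it.
The remaining 2×2 game on (day 1, day 2) × (day 1, day 2) has no saddle point. Let the inspector play day 1 with probability p; indifference gives −p + 7(1−p) = 2p − 5(1−p), so p = 4/5.
Similarly the inspectee's optimal q on day 1 is 7/15, and the value is -1·(7/15) + (2)·(8/15) = 3/5.

3/5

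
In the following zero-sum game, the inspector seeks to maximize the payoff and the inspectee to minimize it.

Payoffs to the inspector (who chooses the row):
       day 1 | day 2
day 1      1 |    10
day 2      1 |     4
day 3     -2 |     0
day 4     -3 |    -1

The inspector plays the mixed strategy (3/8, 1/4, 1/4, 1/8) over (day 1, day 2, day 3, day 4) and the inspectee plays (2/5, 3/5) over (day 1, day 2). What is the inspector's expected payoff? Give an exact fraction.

Against (2/5, 3/5), each row's expected payoff is day 1: 32/5; day 2: 14/5; day 3: -4/5; day 4: -9/5.
Taking the (3/8, 1/4, 1/4, 1/8)-weighted average: (3/8)·(32/5) + (1/4)·(14/5) + (1/4)·(-4/5) + (1/8)·(-9/5) = 107/40.

107/40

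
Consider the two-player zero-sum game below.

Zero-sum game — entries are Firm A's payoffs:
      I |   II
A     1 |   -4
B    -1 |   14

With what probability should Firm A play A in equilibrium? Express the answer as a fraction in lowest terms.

Row minima are -4 and -1, so Firm A's maximin is -1; column maxima are 1 and 14, so Firm B's minimax is 1. These differ, so the equilibrium is in mixed strategies.
Let Firm A play A with probability p. Firm B is indifferent when p − (1−p) = −4p + 14(1−p), giving p = 3/4.

3/4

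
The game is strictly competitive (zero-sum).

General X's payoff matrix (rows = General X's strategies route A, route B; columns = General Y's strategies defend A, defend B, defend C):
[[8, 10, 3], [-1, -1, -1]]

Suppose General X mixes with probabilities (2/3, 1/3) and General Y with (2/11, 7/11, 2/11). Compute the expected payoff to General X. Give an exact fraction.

173/33

Against (2/11, 7/11, 2/11), each row's expected payoff is route A: 92/11; route B: -1.
Taking the (2/3, 1/3)-weighted average: (2/3)·(92/11) + (1/3)·(-1) = 173/33.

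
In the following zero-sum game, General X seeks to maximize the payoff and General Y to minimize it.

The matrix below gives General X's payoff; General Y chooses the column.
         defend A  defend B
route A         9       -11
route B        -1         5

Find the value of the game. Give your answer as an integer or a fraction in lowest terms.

17/13

Row minima are -11 and -1, so General X's maximin is -1; column maxima are 9 and 5, so General Y's minimax is 5. These differ, so the equilibrium is in mixed strategies.
Let General X play route A with probability p. General Y is indifferent when 9p − (1−p) = −11p + 5(1−p), giving p = 3/13.
Let General Y play defend A with probability q. General X is indifferent when 9q − 11(1−q) = −q + 5(1−q), giving q = 8/13.
The value is 9·(8/13) + (-11)·(5/13) = 17/13.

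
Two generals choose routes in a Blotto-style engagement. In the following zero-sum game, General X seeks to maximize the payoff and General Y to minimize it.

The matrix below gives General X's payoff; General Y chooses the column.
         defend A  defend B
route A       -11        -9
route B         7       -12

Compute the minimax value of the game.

Row minima are -11 and -12, so General X's maximin is -11; column maxima are 7 and -9, so General Y's minimax is -9. These differ, so the equilibrium is in mixed strategies.
Let General X play route A with probability p. General Y is indifferent when −11p + 7(1−p) = −9p − 12(1−p), giving p = 19/21.
Let General Y play defend A with probability q. General X is indifferent when −11q − 9(1−q) = 7q − 12(1−q), giving q = 1/7.
The value is -11·(1/7) + (-9)·(6/7) = -65/7.

-65/7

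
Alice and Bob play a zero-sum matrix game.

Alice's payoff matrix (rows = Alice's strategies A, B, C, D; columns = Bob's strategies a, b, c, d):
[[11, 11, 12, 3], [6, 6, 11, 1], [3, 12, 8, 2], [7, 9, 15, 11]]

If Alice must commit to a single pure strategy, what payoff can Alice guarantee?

7

The worst-case payoff for each row is A: 3, B: 1, C: 2, D: 7.
The best of these is 7.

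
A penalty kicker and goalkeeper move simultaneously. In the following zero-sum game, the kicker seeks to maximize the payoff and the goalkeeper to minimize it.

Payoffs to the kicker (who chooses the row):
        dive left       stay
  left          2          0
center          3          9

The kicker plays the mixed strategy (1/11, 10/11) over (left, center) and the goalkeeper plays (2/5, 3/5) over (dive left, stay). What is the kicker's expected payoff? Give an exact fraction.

Against (2/5, 3/5), each row's expected payoff is left: 4/5; center: 33/5.
Taking the (1/11, 10/11)-weighted average: (1/11)·(4/5) + (10/11)·(33/5) = 334/55.

334/55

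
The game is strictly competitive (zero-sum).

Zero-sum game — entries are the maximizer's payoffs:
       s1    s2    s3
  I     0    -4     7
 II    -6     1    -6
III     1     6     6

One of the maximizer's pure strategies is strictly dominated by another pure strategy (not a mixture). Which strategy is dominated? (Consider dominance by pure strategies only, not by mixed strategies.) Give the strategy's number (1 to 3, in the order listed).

Compare II with III: 1 > -6, 6 > 1, 6 > -6.
So III strictly dominates II for the maximizer; II is strictly dominated.

2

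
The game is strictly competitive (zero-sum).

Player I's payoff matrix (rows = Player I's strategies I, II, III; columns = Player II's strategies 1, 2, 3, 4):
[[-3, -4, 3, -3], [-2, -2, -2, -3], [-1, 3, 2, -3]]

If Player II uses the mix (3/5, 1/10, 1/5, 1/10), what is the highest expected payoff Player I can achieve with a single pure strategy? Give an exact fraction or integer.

I: (-3)·(3/5) + (-4)·(1/10) + (3)·(1/5) + (-3)·(1/10) = -19/10.
II: (-2)·(3/5) + (-2)·(1/10) + (-2)·(1/5) + (-3)·(1/10) = -21/10.
III: (-1)·(3/5) + (3)·(1/10) + (2)·(1/5) + (-3)·(1/10) = -1/5.
The best pure response is III with expected payoff -1/5.

-1/5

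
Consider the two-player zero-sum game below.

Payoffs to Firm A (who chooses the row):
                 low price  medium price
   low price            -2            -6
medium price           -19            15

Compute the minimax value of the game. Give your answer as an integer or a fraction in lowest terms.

-72/19

Row minima are -6 and -19, so Firm A's maximin is -6; column maxima are -2 and 15, so Firm B's minimax is -2. These differ, so the equilibrium is in mixed strategies.
Let Firm A play low price with probability p. Firm B is indifferent when −2p − 19(1−p) = −6p + 15(1−p), giving p = 17/19.
Let Firm B play low price with probability q. Firm A is indifferent when −2q − 6(1−q) = −19q + 15(1−q), giving q = 21/38.
The value is -2·(21/38) + (-6)·(17/38) = -72/19.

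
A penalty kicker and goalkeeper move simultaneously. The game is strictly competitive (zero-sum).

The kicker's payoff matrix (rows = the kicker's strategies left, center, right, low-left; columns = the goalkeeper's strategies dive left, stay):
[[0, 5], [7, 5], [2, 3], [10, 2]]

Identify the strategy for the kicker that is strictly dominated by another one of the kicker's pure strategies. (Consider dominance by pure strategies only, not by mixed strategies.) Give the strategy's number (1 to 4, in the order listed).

Compare right with center: 7 > 2, 5 > 3.
So center strictly dominates right for the kicker; right is strictly dominated.

3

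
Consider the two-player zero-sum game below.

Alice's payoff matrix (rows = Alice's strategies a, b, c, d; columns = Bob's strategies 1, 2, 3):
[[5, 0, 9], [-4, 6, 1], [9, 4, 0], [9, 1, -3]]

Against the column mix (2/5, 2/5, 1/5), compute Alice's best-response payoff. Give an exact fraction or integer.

26/5

a: (5)·(2/5) + (0)·(2/5) + (9)·(1/5) = 19/5.
b: (-4)·(2/5) + (6)·(2/5) + (1)·(1/5) = 1.
c: (9)·(2/5) + (4)·(2/5) + (0)·(1/5) = 26/5.
d: (9)·(2/5) + (1)·(2/5) + (-3)·(1/5) = 17/5.
The best pure response is c with expected payoff 26/5.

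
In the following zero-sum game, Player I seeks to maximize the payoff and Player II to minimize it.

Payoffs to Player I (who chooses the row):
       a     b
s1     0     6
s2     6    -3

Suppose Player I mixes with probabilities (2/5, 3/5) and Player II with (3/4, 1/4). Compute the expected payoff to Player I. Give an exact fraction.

57/20

Against (3/4, 1/4), each row's expected payoff is s1: 3/2; s2: 15/4.
Taking the (2/5, 3/5)-weighted average: (2/5)·(3/2) + (3/5)·(15/4) = 57/20.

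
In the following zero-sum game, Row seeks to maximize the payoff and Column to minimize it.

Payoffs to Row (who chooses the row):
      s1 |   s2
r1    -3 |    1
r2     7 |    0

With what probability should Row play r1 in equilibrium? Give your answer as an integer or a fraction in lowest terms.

7/11

Row minima are -3 and 0, so Row's maximin is 0; column maxima are 7 and 1, so Column's minimax is 1. These differ, so the equilibrium is in mixed strategies.
Let Row play r1 with probability p. Column is indifferent when −3p + 7(1−p) = p, giving p = 7/11.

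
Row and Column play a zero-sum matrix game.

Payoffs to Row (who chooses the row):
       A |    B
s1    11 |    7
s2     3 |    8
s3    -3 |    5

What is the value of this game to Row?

67/9

Row s3 is strictly dominated by row s2, so Row never plays it.
The remaining 2×2 game on (s1, s2) × (A, B) has no saddle point. Let Row play s1 with probability p; indifference gives 11p + 3(1−p) = 7p + 8(1−p), so p = 5/9.
Similarly Column's optimal q on A is 1/9, and the value is 11·(1/9) + (7)·(8/9) = 67/9.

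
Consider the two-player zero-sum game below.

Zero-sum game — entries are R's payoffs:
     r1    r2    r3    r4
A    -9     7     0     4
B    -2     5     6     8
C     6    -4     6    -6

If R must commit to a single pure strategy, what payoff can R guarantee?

-2

The worst-case payoff for each row is A: -9, B: -2, C: -6.
The best of these is -2.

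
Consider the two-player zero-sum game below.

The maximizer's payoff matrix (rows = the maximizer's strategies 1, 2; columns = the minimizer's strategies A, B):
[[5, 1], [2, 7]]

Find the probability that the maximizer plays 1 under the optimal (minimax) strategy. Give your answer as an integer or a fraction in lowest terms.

Row minima are 1 and 2, so the maximizer's maximin is 2; column maxima are 5 and 7, so the minimizer's minimax is 5. These differ, so the equilibrium is in mixed strategies.
Let the maximizer play 1 with probability p. The minimizer is indifferent when 5p + 2(1−p) = p + 7(1−p), giving p = 5/9.

5/9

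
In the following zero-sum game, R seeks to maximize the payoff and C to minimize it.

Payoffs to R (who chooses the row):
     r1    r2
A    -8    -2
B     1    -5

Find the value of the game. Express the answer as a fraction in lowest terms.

-7/2

Row minima are -8 and -5, so R's maximin is -5; column maxima are 1 and -2, so C's minimax is -2. These differ, so the equilibrium is in mixed strategies.
Let R play A with probability p. C is indifferent when −8p + (1−p) = −2p − 5(1−p), giving p = 1/2.
Let C play r1 with probability q. R is indifferent when −8q − 2(1−q) = q − 5(1−q), giving q = 1/4.
The value is -8·(1/4) + (-2)·(3/4) = -7/2.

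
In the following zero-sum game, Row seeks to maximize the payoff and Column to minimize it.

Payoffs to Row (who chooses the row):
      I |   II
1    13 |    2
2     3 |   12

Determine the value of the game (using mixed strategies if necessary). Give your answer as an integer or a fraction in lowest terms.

Row minima are 2 and 3, so Row's maximin is 3; column maxima are 13 and 12, so Column's minimax is 12. These differ, so the equilibrium is in mixed strategies.
Let Row play 1 with probability p. Column is indifferent when 13p + 3(1−p) = 2p + 12(1−p), giving p = 9/20.
Let Column play I with probability q. Row is indifferent when 13q + 2(1−q) = 3q + 12(1−q), giving q = 1/2.
The value is 13·(1/2) + (2)·(1/2) = 15/2.

15/2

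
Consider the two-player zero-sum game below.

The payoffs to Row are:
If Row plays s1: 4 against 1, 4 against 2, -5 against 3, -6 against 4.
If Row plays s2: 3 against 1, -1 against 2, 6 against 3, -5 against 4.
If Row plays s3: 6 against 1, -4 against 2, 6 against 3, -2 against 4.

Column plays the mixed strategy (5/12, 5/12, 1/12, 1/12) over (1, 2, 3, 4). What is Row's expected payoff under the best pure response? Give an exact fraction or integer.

s1: (4)·(5/12) + (4)·(5/12) + (-5)·(1/12) + (-6)·(1/12) = 29/12.
s2: (3)·(5/12) + (-1)·(5/12) + (6)·(1/12) + (-5)·(1/12) = 11/12.
s3: (6)·(5/12) + (-4)·(5/12) + (6)·(1/12) + (-2)·(1/12) = 7/6.
The best pure response is s1 with expected payoff 29/12.

29/12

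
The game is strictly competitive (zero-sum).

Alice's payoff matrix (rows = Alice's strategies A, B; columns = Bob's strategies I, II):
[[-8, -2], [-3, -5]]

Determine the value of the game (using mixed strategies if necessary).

Row minima are -8 and -5, so Alice's maximin is -5; column maxima are -3 and -2, so Bob's minimax is -3. These differ, so the equilibrium is in mixed strategies.
Let Alice play A with probability p. Bob is indifferent when −8p − 3(1−p) = −2p − 5(1−p), giving p = 1/4.
Let Bob play I with probability q. Alice is indifferent when −8q − 2(1−q) = −3q − 5(1−q), giving q = 3/8.
The value is -8·(3/8) + (-2)·(5/8) = -17/4.

-17/4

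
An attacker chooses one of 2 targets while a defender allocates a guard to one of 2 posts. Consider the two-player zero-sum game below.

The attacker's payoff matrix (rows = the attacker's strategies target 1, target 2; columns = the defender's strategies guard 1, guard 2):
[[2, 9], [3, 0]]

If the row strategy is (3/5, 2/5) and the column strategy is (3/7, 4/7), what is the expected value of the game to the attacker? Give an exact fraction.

Against (3/7, 4/7), each row's expected payoff is target 1: 6; target 2: 9/7.
Taking the (3/5, 2/5)-weighted average: (3/5)·(6) + (2/5)·(9/7) = 144/35.

144/35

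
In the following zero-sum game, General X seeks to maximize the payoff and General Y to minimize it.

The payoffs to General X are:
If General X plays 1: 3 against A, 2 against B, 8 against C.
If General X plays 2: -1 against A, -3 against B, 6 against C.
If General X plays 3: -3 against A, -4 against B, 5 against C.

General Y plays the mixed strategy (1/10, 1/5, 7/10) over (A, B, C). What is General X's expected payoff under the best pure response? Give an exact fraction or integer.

1: (3)·(1/10) + (2)·(1/5) + (8)·(7/10) = 63/10.
2: (-1)·(1/10) + (-3)·(1/5) + (6)·(7/10) = 7/2.
3: (-3)·(1/10) + (-4)·(1/5) + (5)·(7/10) = 12/5.
The best pure response is 1 with expected payoff 63/10.

63/10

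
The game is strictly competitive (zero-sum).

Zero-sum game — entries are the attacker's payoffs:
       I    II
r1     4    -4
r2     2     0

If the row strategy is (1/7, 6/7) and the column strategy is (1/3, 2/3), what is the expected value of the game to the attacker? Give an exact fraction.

8/21

Against (1/3, 2/3), each row's expected payoff is r1: -4/3; r2: 2/3.
Taking the (1/7, 6/7)-weighted average: (1/7)·(-4/3) + (6/7)·(2/3) = 8/21.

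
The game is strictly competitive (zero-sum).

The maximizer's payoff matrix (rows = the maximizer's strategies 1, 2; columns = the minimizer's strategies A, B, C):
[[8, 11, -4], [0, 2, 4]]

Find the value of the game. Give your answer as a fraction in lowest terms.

2

Column B is strictly dominated by A for the minimizer (it gives the maximizer more in every row).
The remaining 2×2 game on (1, 2) × (A, C) has no saddle point. Let the maximizer play 1 with probability p; indifference gives 8p = −4p + 4(1−p), so p = 1/4.
Similarly the minimizer's optimal q on A is 1/2, and the value is 8·(1/2) + (-4)·(1/2) = 2.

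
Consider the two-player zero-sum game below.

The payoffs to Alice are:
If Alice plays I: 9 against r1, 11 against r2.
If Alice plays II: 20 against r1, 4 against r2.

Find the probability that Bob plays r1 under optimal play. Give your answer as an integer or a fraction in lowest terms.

7/18

Row minima are 9 and 4, so Alice's maximin is 9; column maxima are 20 and 11, so Bob's minimax is 11. These differ, so the equilibrium is in mixed strategies.
Let Bob play r1 with probability q. Alice is indifferent when 9q + 11(1−q) = 20q + 4(1−q), giving q = 7/18.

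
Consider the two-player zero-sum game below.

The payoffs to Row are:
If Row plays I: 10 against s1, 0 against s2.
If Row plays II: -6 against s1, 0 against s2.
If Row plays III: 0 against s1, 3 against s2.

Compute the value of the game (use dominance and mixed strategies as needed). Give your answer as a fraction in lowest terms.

Row II is strictly dominated by row III, so Row never plays it.
The remaining 2×2 game on (I, III) × (s1, s2) has no saddle point. Let Row play I with probability p; indifference gives 10p = 3(1−p), so p = 3/13.
Similarly Column's optimal q on s1 is 3/13, and the value is 10·(3/13) + (0)·(10/13) = 30/13.

30/13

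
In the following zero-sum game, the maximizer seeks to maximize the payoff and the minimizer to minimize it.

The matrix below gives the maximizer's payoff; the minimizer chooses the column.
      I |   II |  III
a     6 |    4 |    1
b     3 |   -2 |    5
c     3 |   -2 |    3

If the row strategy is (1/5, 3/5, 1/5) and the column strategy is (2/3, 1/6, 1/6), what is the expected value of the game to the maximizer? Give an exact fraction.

Against (2/3, 1/6, 1/6), each row's expected payoff is a: 29/6; b: 5/2; c: 13/6.
Taking the (1/5, 3/5, 1/5)-weighted average: (1/5)·(29/6) + (3/5)·(5/2) + (1/5)·(13/6) = 29/10.

29/10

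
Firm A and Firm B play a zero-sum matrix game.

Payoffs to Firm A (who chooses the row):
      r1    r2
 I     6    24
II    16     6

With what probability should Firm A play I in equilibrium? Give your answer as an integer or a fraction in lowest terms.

Row minima are 6 and 6, so Firm A's maximin is 6; column maxima are 16 and 24, so Firm B's minimax is 16. These differ, so the equilibrium is in mixed strategies.
Let Firm A play I with probability p. Firm B is indifferent when 6p + 16(1−p) = 24p + 6(1−p), giving p = 5/14.

5/14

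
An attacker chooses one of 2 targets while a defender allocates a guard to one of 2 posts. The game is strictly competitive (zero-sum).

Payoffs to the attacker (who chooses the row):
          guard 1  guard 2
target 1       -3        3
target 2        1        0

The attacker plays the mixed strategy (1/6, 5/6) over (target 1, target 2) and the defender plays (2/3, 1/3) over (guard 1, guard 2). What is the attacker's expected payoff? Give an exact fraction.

7/18

Against (2/3, 1/3), each row's expected payoff is target 1: -1; target 2: 2/3.
Taking the (1/6, 5/6)-weighted average: (1/6)·(-1) + (5/6)·(2/3) = 7/18.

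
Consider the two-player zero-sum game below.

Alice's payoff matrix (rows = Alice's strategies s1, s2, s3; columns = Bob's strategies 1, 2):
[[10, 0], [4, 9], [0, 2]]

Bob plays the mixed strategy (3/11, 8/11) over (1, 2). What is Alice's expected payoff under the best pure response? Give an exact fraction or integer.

s1: (10)·(3/11) + (0)·(8/11) = 30/11.
s2: (4)·(3/11) + (9)·(8/11) = 84/11.
s3: (0)·(3/11) + (2)·(8/11) = 16/11.
The best pure response is s2 with expected payoff 84/11.

84/11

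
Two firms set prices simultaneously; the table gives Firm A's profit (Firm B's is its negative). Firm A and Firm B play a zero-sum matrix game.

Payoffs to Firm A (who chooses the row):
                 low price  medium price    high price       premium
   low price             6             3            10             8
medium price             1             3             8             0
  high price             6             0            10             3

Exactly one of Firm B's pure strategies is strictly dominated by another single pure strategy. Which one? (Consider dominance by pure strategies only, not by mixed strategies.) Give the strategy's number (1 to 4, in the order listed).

3

Firm B prefers columns that give Firm A less. Compare high price with low price: 6 < 10, 1 < 8, 6 < 10.
So low price strictly dominates high price for Firm B; high price is strictly dominated.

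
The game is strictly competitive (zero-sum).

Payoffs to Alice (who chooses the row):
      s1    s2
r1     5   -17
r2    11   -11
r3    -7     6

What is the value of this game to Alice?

-11/35

Row r1 is strictly dominated by row r2, so Alice never plays it.
The remaining 2×2 game on (r2, r3) × (s1, s2) has no saddle point. Let Alice play r2 with probability p; indifference gives 11p − 7(1−p) = −11p + 6(1−p), so p = 13/35.
Similarly Bob's optimal q on s1 is 17/35, and the value is 11·(17/35) + (-11)·(18/35) = -11/35.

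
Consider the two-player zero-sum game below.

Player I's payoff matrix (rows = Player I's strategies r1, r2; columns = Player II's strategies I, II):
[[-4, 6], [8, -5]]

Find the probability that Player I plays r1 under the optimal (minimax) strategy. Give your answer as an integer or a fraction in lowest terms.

Row minima are -4 and -5, so Player I's maximin is -4; column maxima are 8 and 6, so Player II's minimax is 6. These differ, so the equilibrium is in mixed strategies.
Let Player I play r1 with probability p. Player II is indifferent when −4p + 8(1−p) = 6p − 5(1−p), giving p = 13/23.

13/23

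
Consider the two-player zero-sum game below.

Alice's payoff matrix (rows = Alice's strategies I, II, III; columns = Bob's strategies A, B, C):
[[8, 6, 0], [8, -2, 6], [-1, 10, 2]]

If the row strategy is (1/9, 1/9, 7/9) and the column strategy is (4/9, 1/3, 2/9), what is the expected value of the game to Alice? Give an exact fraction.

Against (4/9, 1/3, 2/9), each row's expected payoff is I: 50/9; II: 38/9; III: 10/3.
Taking the (1/9, 1/9, 7/9)-weighted average: (1/9)·(50/9) + (1/9)·(38/9) + (7/9)·(10/3) = 298/81.

298/81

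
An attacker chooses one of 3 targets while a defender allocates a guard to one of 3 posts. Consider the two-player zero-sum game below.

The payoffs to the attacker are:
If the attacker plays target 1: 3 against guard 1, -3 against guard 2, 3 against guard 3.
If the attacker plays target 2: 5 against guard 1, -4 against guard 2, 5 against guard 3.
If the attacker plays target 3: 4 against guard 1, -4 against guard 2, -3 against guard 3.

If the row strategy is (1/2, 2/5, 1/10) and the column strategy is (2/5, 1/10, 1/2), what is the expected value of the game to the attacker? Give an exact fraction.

281/100

Against (2/5, 1/10, 1/2), each row's expected payoff is target 1: 12/5; target 2: 41/10; target 3: -3/10.
Taking the (1/2, 2/5, 1/10)-weighted average: (1/2)·(12/5) + (2/5)·(41/10) + (1/10)·(-3/10) = 281/100.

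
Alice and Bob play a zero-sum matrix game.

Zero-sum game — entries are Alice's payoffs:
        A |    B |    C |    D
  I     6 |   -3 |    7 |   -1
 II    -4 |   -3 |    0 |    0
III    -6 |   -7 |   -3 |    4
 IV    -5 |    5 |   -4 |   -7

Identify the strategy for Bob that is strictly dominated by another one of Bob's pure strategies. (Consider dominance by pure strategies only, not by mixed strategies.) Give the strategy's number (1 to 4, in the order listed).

Bob prefers columns that give Alice less. Compare C with A: 6 < 7, -4 < 0, -6 < -3, -5 < -4.
So A strictly dominates C for Bob; C is strictly dominated.

3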